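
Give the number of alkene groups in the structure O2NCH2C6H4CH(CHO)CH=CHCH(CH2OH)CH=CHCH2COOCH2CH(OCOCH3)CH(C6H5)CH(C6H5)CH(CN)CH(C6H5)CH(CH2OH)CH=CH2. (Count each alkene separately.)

Working along the chain:
  O2NCH2: –NO2 on carbon → nitro group.
  C6H4: para-disubstituted benzene ring → arene.
  CH(CHO): pendant –CHO: carbonyl C bonded to C and H → aldehyde.
  CH=CH: C=C double bond → alkene.
  CH(CH2OH): pendant –CH2OH on an sp³ backbone C → alcohol.
  CH=CH: C=C double bond → alkene.
  CH2COOCH2: –C(=O)–O–C with C on the carbonyl side → ester.
  CH(OCOCH3): pendant –OC(=O)CH3: an acyloxy group → ester.
  CH(C6H5): pendant –C6H5: benzene ring → arene.
  CH(C6H5): pendant –C6H5: benzene ring → arene.
  CH(CN): pendant –C≡N: nitrile.
  CH(C6H5): pendant –C6H5: benzene ring → arene.
  CH(CH2OH): pendant –CH2OH on an sp³ backbone C → alcohol.
  CH=CH2: C=C double bond → alkene.
Alkene appears at: CH=CH, CH=CH, CH=CH2 → 3.

3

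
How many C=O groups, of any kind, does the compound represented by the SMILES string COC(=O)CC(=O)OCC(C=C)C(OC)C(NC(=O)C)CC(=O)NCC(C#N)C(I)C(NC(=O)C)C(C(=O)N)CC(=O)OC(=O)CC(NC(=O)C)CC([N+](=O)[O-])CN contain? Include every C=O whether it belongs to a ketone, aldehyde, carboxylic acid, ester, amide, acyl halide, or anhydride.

9

CH3OOC: ester, 1 C=O (running total 1).
CH2COOCH2: ester, 1 C=O (running total 2).
CH(NHCOCH3): amide, 1 C=O (running total 3).
CH2CONHCH2: amide, 1 C=O (running total 4).
CH(NHCOCH3): amide, 1 C=O (running total 5).
CH(CONH2): amide, 1 C=O (running total 6).
CH2CO-O-COCH2: anhydride, 2 C=O (running total 8).
CH(NHCOCH3): amide, 1 C=O (running total 9).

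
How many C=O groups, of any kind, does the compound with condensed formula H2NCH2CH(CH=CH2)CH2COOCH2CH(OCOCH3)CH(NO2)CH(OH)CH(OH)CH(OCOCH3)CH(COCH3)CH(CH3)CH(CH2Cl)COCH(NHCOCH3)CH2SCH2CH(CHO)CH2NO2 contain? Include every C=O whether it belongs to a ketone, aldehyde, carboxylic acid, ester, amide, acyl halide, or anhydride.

CH2COOCH2: ester, 1 C=O (running total 1).
CH(OCOCH3): ester, 1 C=O (running total 2).
CH(OCOCH3): ester, 1 C=O (running total 3).
CH(COCH3): ketone, 1 C=O (running total 4).
CO: ketone, 1 C=O (running total 5).
CH(NHCOCH3): amide, 1 C=O (running total 6).
CH(CHO): aldehyde, 1 C=O (running total 7).

7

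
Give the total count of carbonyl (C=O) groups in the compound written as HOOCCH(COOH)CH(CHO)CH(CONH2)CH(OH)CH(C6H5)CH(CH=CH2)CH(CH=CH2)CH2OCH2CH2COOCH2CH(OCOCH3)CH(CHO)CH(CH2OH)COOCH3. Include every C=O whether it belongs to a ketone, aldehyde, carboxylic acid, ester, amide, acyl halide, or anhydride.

8

HOOC: carboxylic acid, 1 C=O (running total 1).
CH(COOH): carboxylic acid, 1 C=O (running total 2).
CH(CHO): aldehyde, 1 C=O (running total 3).
CH(CONH2): amide, 1 C=O (running total 4).
CH2COOCH2: ester, 1 C=O (running total 5).
CH(OCOCH3): ester, 1 C=O (running total 6).
CH(CHO): aldehyde, 1 C=O (running total 7).
COOCH3: ester, 1 C=O (running total 8).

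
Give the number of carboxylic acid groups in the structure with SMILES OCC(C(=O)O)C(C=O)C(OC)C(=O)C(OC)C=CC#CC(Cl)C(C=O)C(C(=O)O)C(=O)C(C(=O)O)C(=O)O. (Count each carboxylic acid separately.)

HO– on an sp³ carbon → alcohol.
pendant –COOH: carbonyl C bonded to C and –OH → carboxylic acid.
pendant –CHO: carbonyl C bonded to C and H → aldehyde.
pendant –OCH3: C–O–C with sp³ C, no adjacent C=O → ether.
–C(=O)– with carbon on both sides → ketone.
pendant –OCH3: C–O–C with sp³ C, no adjacent C=O → ether.
C=C double bond → alkene.
C≡C triple bond → alkyne.
halogen on an sp³ carbon → alkyl halide.
pendant –CHO: carbonyl C bonded to C and H → aldehyde.
pendant –COOH: carbonyl C bonded to C and –OH → carboxylic acid.
–C(=O)– with carbon on both sides → ketone.
pendant –COOH: carbonyl C bonded to C and –OH → carboxylic acid.
–COOH: carbonyl C bonded to –OH and C → carboxylic acid (the –OH is not a separate alcohol).
Carboxylic acid appears at: CH(COOH), CH(COOH), CH(COOH), COOH → 4.

4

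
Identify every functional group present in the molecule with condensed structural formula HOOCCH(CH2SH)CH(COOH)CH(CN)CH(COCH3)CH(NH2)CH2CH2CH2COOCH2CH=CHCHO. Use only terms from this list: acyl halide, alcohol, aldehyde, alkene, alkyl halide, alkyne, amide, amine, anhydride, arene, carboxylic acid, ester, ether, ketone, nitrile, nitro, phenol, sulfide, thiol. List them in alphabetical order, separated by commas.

–COOH: carbonyl C bonded to –OH and C → carboxylic acid (the –OH is not a separate alcohol).
pendant –CH2SH → thiol.
pendant –COOH: carbonyl C bonded to C and –OH → carboxylic acid.
pendant –C≡N: nitrile.
pendant –COCH3: carbonyl C bonded to two carbons → ketone.
–NH2 on an sp³ carbon with no adjacent C=O → amine.
–C(=O)–O–C with C on the carbonyl side → ester.
C=C double bond → alkene.
terminal –CHO: carbonyl C bonded to H and C → aldehyde.

aldehyde, alkene, amine, carboxylic acid, ester, ketone, nitrile, thiol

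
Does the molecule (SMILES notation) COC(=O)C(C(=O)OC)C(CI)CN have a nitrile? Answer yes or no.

CH3O–C(=O)–: carbonyl C bonded to C and to –OCH3 → ester (not ketone + ether).
pendant –COOCH3: carbonyl C bonded to C and –OCH3 → ester.
pendant –CH2X: halogen on sp³ carbon → alkyl halide.
–NH2 on an sp³ carbon with no adjacent C=O → amine.
The groups actually present are: alkyl halide, amine, ester.

no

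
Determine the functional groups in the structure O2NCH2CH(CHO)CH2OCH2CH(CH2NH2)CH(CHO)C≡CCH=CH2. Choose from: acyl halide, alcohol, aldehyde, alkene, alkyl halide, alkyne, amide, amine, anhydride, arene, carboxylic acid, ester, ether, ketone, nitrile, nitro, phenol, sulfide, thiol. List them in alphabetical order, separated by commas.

Working along the chain:
  O2NCH2: –NO2 on carbon → nitro group.
  CH(CHO): pendant –CHO: carbonyl C bonded to C and H → aldehyde.
  CH2OCH2: C–O–C with sp³ carbons on both sides and no adjacent C=O → ether.
  CH(CH2NH2): pendant –CH2NH2: N on sp³ C, no adjacent C=O → amine.
  CH(CHO): pendant –CHO: carbonyl C bonded to C and H → aldehyde.
  C≡C: C≡C triple bond → alkyne.
  CH=CH2: C=C double bond → alkene.

aldehyde, alkene, alkyne, amine, ether, nitro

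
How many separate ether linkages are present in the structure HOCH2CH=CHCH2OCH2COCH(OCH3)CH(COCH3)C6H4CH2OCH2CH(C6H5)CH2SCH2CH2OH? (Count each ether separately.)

3

Taking each segment in turn:
  HOCH2: HO– on an sp³ carbon → alcohol.
  CH=CH: C=C double bond → alkene.
  CH2OCH2: C–O–C with sp³ carbons on both sides and no adjacent C=O → ether.
  CO: –C(=O)– with carbon on both sides → ketone.
  CH(OCH3): pendant –OCH3: C–O–C with sp³ C, no adjacent C=O → ether.
  CH(COCH3): pendant –COCH3: carbonyl C bonded to two carbons → ketone.
  C6H4: para-disubstituted benzene ring → arene.
  CH2OCH2: C–O–C with sp³ carbons on both sides and no adjacent C=O → ether.
  CH(C6H5): pendant –C6H5: benzene ring → arene.
  CH2SCH2: C–S–C linkage → sulfide (thioether).
  CH2OH: –OH on an sp³ carbon → alcohol.
Ether appears at: CH2OCH2, CH(OCH3), CH2OCH2 → 3.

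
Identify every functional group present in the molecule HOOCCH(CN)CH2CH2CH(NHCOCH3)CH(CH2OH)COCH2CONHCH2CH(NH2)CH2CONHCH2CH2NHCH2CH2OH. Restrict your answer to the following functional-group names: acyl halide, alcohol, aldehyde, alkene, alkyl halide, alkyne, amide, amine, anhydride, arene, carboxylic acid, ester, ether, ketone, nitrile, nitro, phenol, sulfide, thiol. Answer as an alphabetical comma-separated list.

Reading the structure from left to right:
  HOOC: –COOH: carbonyl C bonded to –OH and C → carboxylic acid (the –OH is not a separate alcohol).
  CH(CN): pendant –C≡N: nitrile.
  CH(NHCOCH3): pendant –NHC(=O)CH3: N bonded to a carbonyl → amide (not amine).
  CH(CH2OH): pendant –CH2OH on an sp³ backbone C → alcohol.
  CO: –C(=O)– with carbon on both sides → ketone.
  CH2CONHCH2: –C(=O)–N– linkage → amide (the N is not an amine).
  CH(NH2): –NH2 on an sp³ carbon with no adjacent C=O → amine.
  CH2CONHCH2: –C(=O)–N– linkage → amide (the N is not an amine).
  CH2NHCH2: C–N–C with sp³ carbons and no adjacent C=O → amine (secondary).
  CH2OH: –OH on an sp³ carbon → alcohol.

alcohol, amide, amine, carboxylic acid, ketone, nitrile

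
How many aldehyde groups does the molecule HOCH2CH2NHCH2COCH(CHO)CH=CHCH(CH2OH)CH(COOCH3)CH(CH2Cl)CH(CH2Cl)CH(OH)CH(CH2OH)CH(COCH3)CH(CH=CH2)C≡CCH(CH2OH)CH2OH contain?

Taking each segment in turn:
  HOCH2: HO– on an sp³ carbon → alcohol.
  CH2NHCH2: C–N–C with sp³ carbons and no adjacent C=O → amine (secondary).
  CO: –C(=O)– with carbon on both sides → ketone.
  CH(CHO): pendant –CHO: carbonyl C bonded to C and H → aldehyde.
  CH=CH: C=C double bond → alkene.
  CH(CH2OH): pendant –CH2OH on an sp³ backbone C → alcohol.
  CH(COOCH3): pendant –COOCH3: carbonyl C bonded to C and –OCH3 → ester.
  CH(CH2Cl): pendant –CH2X: halogen on sp³ carbon → alkyl halide.
  CH(CH2Cl): pendant –CH2X: halogen on sp³ carbon → alkyl halide.
  CH(OH): –OH on an sp³ carbon → alcohol (secondary).
  CH(CH2OH): pendant –CH2OH on an sp³ backbone C → alcohol.
  CH(COCH3): pendant –COCH3: carbonyl C bonded to two carbons → ketone.
  CH(CH=CH2): pendant –CH=CH2: C=C double bond → alkene.
  C≡C: C≡C triple bond → alkyne.
  CH(CH2OH): pendant –CH2OH on an sp³ backbone C → alcohol.
  CH2OH: –OH on an sp³ carbon → alcohol.
Aldehyde appears at: CH(CHO) → 1.

1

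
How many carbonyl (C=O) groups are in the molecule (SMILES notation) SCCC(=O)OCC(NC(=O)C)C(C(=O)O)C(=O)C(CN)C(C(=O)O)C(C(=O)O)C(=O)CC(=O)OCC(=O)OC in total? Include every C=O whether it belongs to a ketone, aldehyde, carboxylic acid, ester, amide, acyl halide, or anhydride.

CH2COOCH2: ester, 1 C=O (running total 1).
CH(NHCOCH3): amide, 1 C=O (running total 2).
CH(COOH): carboxylic acid, 1 C=O (running total 3).
CO: ketone, 1 C=O (running total 4).
CH(COOH): carboxylic acid, 1 C=O (running total 5).
CH(COOH): carboxylic acid, 1 C=O (running total 6).
CO: ketone, 1 C=O (running total 7).
CH2COOCH2: ester, 1 C=O (running total 8).
COOCH3: ester, 1 C=O (running total 9).

9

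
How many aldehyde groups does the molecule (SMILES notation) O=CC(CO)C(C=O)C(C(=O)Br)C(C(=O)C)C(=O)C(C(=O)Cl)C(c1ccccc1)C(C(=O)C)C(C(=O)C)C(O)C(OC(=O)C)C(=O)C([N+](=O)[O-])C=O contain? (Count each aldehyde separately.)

3

Reading the structure from left to right:
  OHC: terminal –CHO: carbonyl C bonded to H and C → aldehyde.
  CH(CH2OH): pendant –CH2OH on an sp³ backbone C → alcohol.
  CH(CHO): pendant –CHO: carbonyl C bonded to C and H → aldehyde.
  CH(COBr): pendant –C(=O)X: carbonyl C bonded to C and halogen → acyl halide.
  CH(COCH3): pendant –COCH3: carbonyl C bonded to two carbons → ketone.
  CO: –C(=O)– with carbon on both sides → ketone.
  CH(COCl): pendant –C(=O)X: carbonyl C bonded to C and halogen → acyl halide.
  CH(C6H5): pendant –C6H5: benzene ring → arene.
  CH(COCH3): pendant –COCH3: carbonyl C bonded to two carbons → ketone.
  CH(COCH3): pendant –COCH3: carbonyl C bonded to two carbons → ketone.
  CH(OH): –OH on an sp³ carbon → alcohol (secondary).
  CH(OCOCH3): pendant –OC(=O)CH3: an acyloxy group → ester.
  CO: –C(=O)– with carbon on both sides → ketone.
  CH(NO2): –NO2 on an sp³ carbon → nitro (the N=O is not a carbonyl).
  CHO: terminal –CHO: carbonyl C bonded to H and C → aldehyde.
Aldehyde appears at: OHC, CH(CHO), CHO → 3.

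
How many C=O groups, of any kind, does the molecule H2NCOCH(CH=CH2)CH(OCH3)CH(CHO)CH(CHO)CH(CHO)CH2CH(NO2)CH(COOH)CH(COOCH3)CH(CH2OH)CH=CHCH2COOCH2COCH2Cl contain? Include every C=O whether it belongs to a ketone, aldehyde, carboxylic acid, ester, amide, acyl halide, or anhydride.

8

H2NCO: amide, 1 C=O (running total 1).
CH(CHO): aldehyde, 1 C=O (running total 2).
CH(CHO): aldehyde, 1 C=O (running total 3).
CH(CHO): aldehyde, 1 C=O (running total 4).
CH(COOH): carboxylic acid, 1 C=O (running total 5).
CH(COOCH3): ester, 1 C=O (running total 6).
CH2COOCH2: ester, 1 C=O (running total 7).
CO: ketone, 1 C=O (running total 8).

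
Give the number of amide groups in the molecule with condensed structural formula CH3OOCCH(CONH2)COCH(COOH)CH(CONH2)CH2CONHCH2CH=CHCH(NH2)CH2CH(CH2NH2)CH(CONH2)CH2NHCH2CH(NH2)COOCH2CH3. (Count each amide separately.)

CH3O–C(=O)–: carbonyl C bonded to C and to –OCH3 → ester (not ketone + ether).
pendant –CONH2: carbonyl C bonded to C and N → amide.
–C(=O)– with carbon on both sides → ketone.
pendant –COOH: carbonyl C bonded to C and –OH → carboxylic acid.
pendant –CONH2: carbonyl C bonded to C and N → amide.
–C(=O)–N– linkage → amide (the N is not an amine).
C=C double bond → alkene.
–NH2 on an sp³ carbon with no adjacent C=O → amine.
pendant –CH2NH2: N on sp³ C, no adjacent C=O → amine.
pendant –CONH2: carbonyl C bonded to C and N → amide.
C–N–C with sp³ carbons and no adjacent C=O → amine (secondary).
–NH2 on an sp³ carbon with no adjacent C=O → amine.
–C(=O)OCH2CH3: carbonyl C bonded to C and to –OEt → ester.
Amide appears at: CH(CONH2), CH(CONH2), CH2CONHCH2, CH(CONH2) → 4.

4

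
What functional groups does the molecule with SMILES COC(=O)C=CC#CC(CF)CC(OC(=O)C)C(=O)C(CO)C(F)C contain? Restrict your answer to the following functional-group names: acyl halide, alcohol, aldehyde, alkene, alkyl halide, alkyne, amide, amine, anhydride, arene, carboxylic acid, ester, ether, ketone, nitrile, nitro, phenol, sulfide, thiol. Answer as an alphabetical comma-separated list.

alcohol, alkene, alkyl halide, alkyne, ester, ketone

Reading the structure from left to right:
  CH3OOC: CH3O–C(=O)–: carbonyl C bonded to C and to –OCH3 → ester (not ketone + ether).
  CH=CH: C=C double bond → alkene.
  C≡C: C≡C triple bond → alkyne.
  CH(CH2F): pendant –CH2X: halogen on sp³ carbon → alkyl halide.
  CH(OCOCH3): pendant –OC(=O)CH3: an acyloxy group → ester.
  CO: –C(=O)– with carbon on both sides → ketone.
  CH(CH2OH): pendant –CH2OH on an sp³ backbone C → alcohol.
  CH(F): halogen on an sp³ carbon → alkyl halide.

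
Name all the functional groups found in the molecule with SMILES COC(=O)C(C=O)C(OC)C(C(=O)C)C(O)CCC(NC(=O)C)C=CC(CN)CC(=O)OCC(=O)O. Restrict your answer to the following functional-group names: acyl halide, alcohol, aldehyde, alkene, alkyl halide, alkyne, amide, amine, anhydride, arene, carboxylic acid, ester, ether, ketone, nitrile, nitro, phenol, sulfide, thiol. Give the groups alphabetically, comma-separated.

CH3O–C(=O)–: carbonyl C bonded to C and to –OCH3 → ester (not ketone + ether).
pendant –CHO: carbonyl C bonded to C and H → aldehyde.
pendant –OCH3: C–O–C with sp³ C, no adjacent C=O → ether.
pendant –COCH3: carbonyl C bonded to two carbons → ketone.
–OH on an sp³ carbon → alcohol (secondary).
pendant –NHC(=O)CH3: N bonded to a carbonyl → amide (not amine).
C=C double bond → alkene.
pendant –CH2NH2: N on sp³ C, no adjacent C=O → amine.
–C(=O)–O–C with C on the carbonyl side → ester.
–COOH: carbonyl C bonded to –OH and C → carboxylic acid (the –OH is not a separate alcohol).

alcohol, aldehyde, alkene, amide, amine, carboxylic acid, ester, ether, ketone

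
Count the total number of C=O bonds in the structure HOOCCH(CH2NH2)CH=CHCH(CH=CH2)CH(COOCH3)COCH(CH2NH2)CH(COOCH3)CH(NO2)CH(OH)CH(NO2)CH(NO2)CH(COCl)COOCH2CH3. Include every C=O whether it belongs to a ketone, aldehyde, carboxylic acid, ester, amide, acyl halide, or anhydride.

HOOC: carboxylic acid, 1 C=O (running total 1).
CH(COOCH3): ester, 1 C=O (running total 2).
CO: ketone, 1 C=O (running total 3).
CH(COOCH3): ester, 1 C=O (running total 4).
CH(COCl): acyl halide, 1 C=O (running total 5).
COOCH2CH3: ester, 1 C=O (running total 6).

6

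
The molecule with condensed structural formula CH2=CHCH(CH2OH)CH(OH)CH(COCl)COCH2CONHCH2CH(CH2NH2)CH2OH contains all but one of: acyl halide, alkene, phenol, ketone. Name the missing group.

alkene: present (CH2=CH — C=C double bond → alkene).
ketone: present (CO — –C(=O)– with carbon on both sides → ketone).
acyl halide: present (CH(COCl) — pendant –C(=O)X: carbonyl C bonded to C and halogen → acyl halide).
phenol: absent. In each of CH(CH2OH), CH(OH) and CH2OH, the –OH is on an sp³ carbon, not on an aromatic ring, so it is an alcohol.

phenol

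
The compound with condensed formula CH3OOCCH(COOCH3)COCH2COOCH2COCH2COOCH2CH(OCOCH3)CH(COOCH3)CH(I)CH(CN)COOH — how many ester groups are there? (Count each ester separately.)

Taking each segment in turn:
  CH3OOC: CH3O–C(=O)–: carbonyl C bonded to C and to –OCH3 → ester (not ketone + ether).
  CH(COOCH3): pendant –COOCH3: carbonyl C bonded to C and –OCH3 → ester.
  CO: –C(=O)– with carbon on both sides → ketone.
  CH2COOCH2: –C(=O)–O–C with C on the carbonyl side → ester.
  CO: –C(=O)– with carbon on both sides → ketone.
  CH2COOCH2: –C(=O)–O–C with C on the carbonyl side → ester.
  CH(OCOCH3): pendant –OC(=O)CH3: an acyloxy group → ester.
  CH(COOCH3): pendant –COOCH3: carbonyl C bonded to C and –OCH3 → ester.
  CH(I): halogen on an sp³ carbon → alkyl halide.
  CH(CN): pendant –C≡N: nitrile.
  COOH: –COOH: carbonyl C bonded to –OH and C → carboxylic acid (the –OH is not a separate alcohol).
Ester appears at: CH3OOC, CH(COOCH3), CH2COOCH2, CH2COOCH2, CH(OCOCH3), CH(COOCH3) → 6.

6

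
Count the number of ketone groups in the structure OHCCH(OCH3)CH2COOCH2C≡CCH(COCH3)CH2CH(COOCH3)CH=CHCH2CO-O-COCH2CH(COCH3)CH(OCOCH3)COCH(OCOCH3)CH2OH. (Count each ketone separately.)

3

Working along the chain:
  OHC: terminal –CHO: carbonyl C bonded to H and C → aldehyde.
  CH(OCH3): pendant –OCH3: C–O–C with sp³ C, no adjacent C=O → ether.
  CH2COOCH2: –C(=O)–O–C with C on the carbonyl side → ester.
  C≡C: C≡C triple bond → alkyne.
  CH(COCH3): pendant –COCH3: carbonyl C bonded to two carbons → ketone.
  CH(COOCH3): pendant –COOCH3: carbonyl C bonded to C and –OCH3 → ester.
  CH=CH: C=C double bond → alkene.
  CH2CO-O-COCH2: two acyl groups sharing one oxygen, –C(=O)–O–C(=O)– → anhydride.
  CH(COCH3): pendant –COCH3: carbonyl C bonded to two carbons → ketone.
  CH(OCOCH3): pendant –OC(=O)CH3: an acyloxy group → ester.
  CO: –C(=O)– with carbon on both sides → ketone.
  CH(OCOCH3): pendant –OC(=O)CH3: an acyloxy group → ester.
  CH2OH: –OH on an sp³ carbon → alcohol.
Ketone appears at: CH(COCH3), CH(COCH3), CO → 3.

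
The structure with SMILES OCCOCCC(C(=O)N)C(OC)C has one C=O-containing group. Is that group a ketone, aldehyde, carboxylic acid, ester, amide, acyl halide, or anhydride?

The carbonyl is in the CH(CONH2) segment: pendant –CONH2: carbonyl C bonded to C and N → amide.

amide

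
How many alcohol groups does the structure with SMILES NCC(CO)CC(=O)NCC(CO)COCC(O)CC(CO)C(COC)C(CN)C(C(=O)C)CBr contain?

Working along the chain:
  H2NCH2: –NH2 on an sp³ carbon with no adjacent C=O → amine.
  CH(CH2OH): pendant –CH2OH on an sp³ backbone C → alcohol.
  CH2CONHCH2: –C(=O)–N– linkage → amide (the N is not an amine).
  CH(CH2OH): pendant –CH2OH on an sp³ backbone C → alcohol.
  CH2OCH2: C–O–C with sp³ carbons on both sides and no adjacent C=O → ether.
  CH(OH): –OH on an sp³ carbon → alcohol (secondary).
  CH(CH2OH): pendant –CH2OH on an sp³ backbone C → alcohol.
  CH(CH2OCH3): pendant –CH2OCH3: C–O–C linkage → ether.
  CH(CH2NH2): pendant –CH2NH2: N on sp³ C, no adjacent C=O → amine.
  CH(COCH3): pendant –COCH3: carbonyl C bonded to two carbons → ketone.
  CH2Br: halogen on an sp³ carbon → alkyl halide.
Alcohol appears at: CH(CH2OH), CH(CH2OH), CH(OH), CH(CH2OH) → 4.

4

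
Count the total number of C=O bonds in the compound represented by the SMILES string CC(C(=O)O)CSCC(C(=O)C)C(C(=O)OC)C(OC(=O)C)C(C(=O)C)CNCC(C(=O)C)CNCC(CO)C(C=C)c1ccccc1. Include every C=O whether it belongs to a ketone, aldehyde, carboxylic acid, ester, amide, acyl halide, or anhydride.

CH(COOH): carboxylic acid, 1 C=O (running total 1).
CH(COCH3): ketone, 1 C=O (running total 2).
CH(COOCH3): ester, 1 C=O (running total 3).
CH(OCOCH3): ester, 1 C=O (running total 4).
CH(COCH3): ketone, 1 C=O (running total 5).
CH(COCH3): ketone, 1 C=O (running total 6).

6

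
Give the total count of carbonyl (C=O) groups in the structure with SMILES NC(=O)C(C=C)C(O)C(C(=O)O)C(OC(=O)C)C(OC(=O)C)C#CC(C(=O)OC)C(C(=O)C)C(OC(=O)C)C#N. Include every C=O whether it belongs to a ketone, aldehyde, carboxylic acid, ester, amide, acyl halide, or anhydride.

H2NCO: amide, 1 C=O (running total 1).
CH(COOH): carboxylic acid, 1 C=O (running total 2).
CH(OCOCH3): ester, 1 C=O (running total 3).
CH(OCOCH3): ester, 1 C=O (running total 4).
CH(COOCH3): ester, 1 C=O (running total 5).
CH(COCH3): ketone, 1 C=O (running total 6).
CH(OCOCH3): ester, 1 C=O (running total 7).

7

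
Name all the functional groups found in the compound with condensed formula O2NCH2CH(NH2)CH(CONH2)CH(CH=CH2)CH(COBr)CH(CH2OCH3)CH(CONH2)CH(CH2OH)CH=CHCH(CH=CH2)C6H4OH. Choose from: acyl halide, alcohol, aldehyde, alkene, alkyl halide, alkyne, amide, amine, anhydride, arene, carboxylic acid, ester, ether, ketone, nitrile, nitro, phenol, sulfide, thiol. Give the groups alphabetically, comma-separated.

Working along the chain:
  O2NCH2: –NO2 on carbon → nitro group.
  CH(NH2): –NH2 on an sp³ carbon with no adjacent C=O → amine.
  CH(CONH2): pendant –CONH2: carbonyl C bonded to C and N → amide.
  CH(CH=CH2): pendant –CH=CH2: C=C double bond → alkene.
  CH(COBr): pendant –C(=O)X: carbonyl C bonded to C and halogen → acyl halide.
  CH(CH2OCH3): pendant –CH2OCH3: C–O–C linkage → ether.
  CH(CONH2): pendant –CONH2: carbonyl C bonded to C and N → amide.
  CH(CH2OH): pendant –CH2OH on an sp³ backbone C → alcohol.
  CH=CH: C=C double bond → alkene.
  CH(CH=CH2): pendant –CH=CH2: C=C double bond → alkene.
  C6H4OH: –OH attached directly to an aromatic ring → phenol (not alcohol); the ring itself is an arene.

acyl halide, alcohol, alkene, amide, amine, arene, ether, nitro, phenol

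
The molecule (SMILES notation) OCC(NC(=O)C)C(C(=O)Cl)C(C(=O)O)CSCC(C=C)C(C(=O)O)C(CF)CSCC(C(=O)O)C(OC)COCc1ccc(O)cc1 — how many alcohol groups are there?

HO– on an sp³ carbon → alcohol.
pendant –NHC(=O)CH3: N bonded to a carbonyl → amide (not amine).
pendant –C(=O)X: carbonyl C bonded to C and halogen → acyl halide.
pendant –COOH: carbonyl C bonded to C and –OH → carboxylic acid.
C–S–C linkage → sulfide (thioether).
pendant –CH=CH2: C=C double bond → alkene.
pendant –COOH: carbonyl C bonded to C and –OH → carboxylic acid.
pendant –CH2X: halogen on sp³ carbon → alkyl halide.
C–S–C linkage → sulfide (thioether).
pendant –COOH: carbonyl C bonded to C and –OH → carboxylic acid.
pendant –OCH3: C–O–C with sp³ C, no adjacent C=O → ether.
C–O–C with sp³ carbons on both sides and no adjacent C=O → ether.
–OH attached directly to an aromatic ring → phenol (not alcohol); the ring itself is an arene.
Alcohol appears at: HOCH2 → 1.

1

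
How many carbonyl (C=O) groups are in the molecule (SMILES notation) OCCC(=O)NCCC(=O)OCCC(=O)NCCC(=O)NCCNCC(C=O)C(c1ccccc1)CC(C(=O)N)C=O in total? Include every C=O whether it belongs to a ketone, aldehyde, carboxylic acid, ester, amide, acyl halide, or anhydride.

7

CH2CONHCH2: amide, 1 C=O (running total 1).
CH2COOCH2: ester, 1 C=O (running total 2).
CH2CONHCH2: amide, 1 C=O (running total 3).
CH2CONHCH2: amide, 1 C=O (running total 4).
CH(CHO): aldehyde, 1 C=O (running total 5).
CH(CONH2): amide, 1 C=O (running total 6).
CHO: aldehyde, 1 C=O (running total 7).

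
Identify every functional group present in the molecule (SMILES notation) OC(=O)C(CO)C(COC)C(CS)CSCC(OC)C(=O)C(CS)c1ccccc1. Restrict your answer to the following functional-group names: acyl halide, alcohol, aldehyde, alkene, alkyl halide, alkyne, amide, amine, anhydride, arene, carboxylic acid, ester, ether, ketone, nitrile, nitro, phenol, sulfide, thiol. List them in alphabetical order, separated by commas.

Working along the chain:
  HOOC: –COOH: carbonyl C bonded to –OH and C → carboxylic acid (the –OH is not a separate alcohol).
  CH(CH2OH): pendant –CH2OH on an sp³ backbone C → alcohol.
  CH(CH2OCH3): pendant –CH2OCH3: C–O–C linkage → ether.
  CH(CH2SH): pendant –CH2SH → thiol.
  CH2SCH2: C–S–C linkage → sulfide (thioether).
  CH(OCH3): pendant –OCH3: C–O–C with sp³ C, no adjacent C=O → ether.
  CO: –C(=O)– with carbon on both sides → ketone.
  CH(CH2SH): pendant –CH2SH → thiol.
  C6H5: –C6H5 phenyl ring → arene.

alcohol, arene, carboxylic acid, ether, ketone, sulfide, thiol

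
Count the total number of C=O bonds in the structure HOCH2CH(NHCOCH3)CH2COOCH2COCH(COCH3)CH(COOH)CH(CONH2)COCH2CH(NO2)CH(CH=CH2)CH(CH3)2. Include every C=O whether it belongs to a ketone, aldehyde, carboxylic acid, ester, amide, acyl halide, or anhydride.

CH(NHCOCH3): amide, 1 C=O (running total 1).
CH2COOCH2: ester, 1 C=O (running total 2).
CO: ketone, 1 C=O (running total 3).
CH(COCH3): ketone, 1 C=O (running total 4).
CH(COOH): carboxylic acid, 1 C=O (running total 5).
CH(CONH2): amide, 1 C=O (running total 6).
CO: ketone, 1 C=O (running total 7).

7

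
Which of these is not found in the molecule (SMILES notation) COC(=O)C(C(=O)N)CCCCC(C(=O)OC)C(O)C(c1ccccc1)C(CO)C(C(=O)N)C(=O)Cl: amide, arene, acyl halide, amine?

amine

acyl halide: present (COCl — –C(=O)Cl: carbonyl C bonded to C and to a halogen → acyl halide (not alkyl halide)).
arene: present (CH(C6H5) — pendant –C6H5: benzene ring → arene).
amide: present (CH(CONH2) — pendant –CONH2: carbonyl C bonded to C and N → amide).
amine: absent. In CH(CONH2), the nitrogen is bonded directly to a carbonyl carbon, making it part of an amide, not a free amine.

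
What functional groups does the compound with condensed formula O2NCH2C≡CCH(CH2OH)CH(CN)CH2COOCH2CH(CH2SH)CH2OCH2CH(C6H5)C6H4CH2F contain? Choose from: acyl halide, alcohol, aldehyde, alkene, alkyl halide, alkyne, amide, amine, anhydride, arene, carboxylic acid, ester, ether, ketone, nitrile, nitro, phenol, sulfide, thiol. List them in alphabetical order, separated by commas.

alcohol, alkyl halide, alkyne, arene, ester, ether, nitrile, nitro, thiol

Reading the structure from left to right:
  O2NCH2: –NO2 on carbon → nitro group.
  C≡C: C≡C triple bond → alkyne.
  CH(CH2OH): pendant –CH2OH on an sp³ backbone C → alcohol.
  CH(CN): pendant –C≡N: nitrile.
  CH2COOCH2: –C(=O)–O–C with C on the carbonyl side → ester.
  CH(CH2SH): pendant –CH2SH → thiol.
  CH2OCH2: C–O–C with sp³ carbons on both sides and no adjacent C=O → ether.
  CH(C6H5): pendant –C6H5: benzene ring → arene.
  C6H4: para-disubstituted benzene ring → arene.
  CH2F: halogen on an sp³ carbon → alkyl halide.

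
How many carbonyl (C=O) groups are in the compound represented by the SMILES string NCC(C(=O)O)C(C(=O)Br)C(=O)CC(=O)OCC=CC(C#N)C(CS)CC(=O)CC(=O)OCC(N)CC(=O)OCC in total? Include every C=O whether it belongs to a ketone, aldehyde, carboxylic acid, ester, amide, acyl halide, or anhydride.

CH(COOH): carboxylic acid, 1 C=O (running total 1).
CH(COBr): acyl halide, 1 C=O (running total 2).
CO: ketone, 1 C=O (running total 3).
CH2COOCH2: ester, 1 C=O (running total 4).
CO: ketone, 1 C=O (running total 5).
CH2COOCH2: ester, 1 C=O (running total 6).
CH2COOCH2: ester, 1 C=O (running total 7).

7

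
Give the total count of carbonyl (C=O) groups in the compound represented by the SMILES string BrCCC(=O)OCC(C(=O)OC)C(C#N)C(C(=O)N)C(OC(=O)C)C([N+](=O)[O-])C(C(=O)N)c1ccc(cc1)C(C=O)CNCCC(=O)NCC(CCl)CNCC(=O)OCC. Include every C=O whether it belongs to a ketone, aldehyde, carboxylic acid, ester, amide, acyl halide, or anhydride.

CH2COOCH2: ester, 1 C=O (running total 1).
CH(COOCH3): ester, 1 C=O (running total 2).
CH(CONH2): amide, 1 C=O (running total 3).
CH(OCOCH3): ester, 1 C=O (running total 4).
CH(CONH2): amide, 1 C=O (running total 5).
CH(CHO): aldehyde, 1 C=O (running total 6).
CH2CONHCH2: amide, 1 C=O (running total 7).
COOCH2CH3: ester, 1 C=O (running total 8).

8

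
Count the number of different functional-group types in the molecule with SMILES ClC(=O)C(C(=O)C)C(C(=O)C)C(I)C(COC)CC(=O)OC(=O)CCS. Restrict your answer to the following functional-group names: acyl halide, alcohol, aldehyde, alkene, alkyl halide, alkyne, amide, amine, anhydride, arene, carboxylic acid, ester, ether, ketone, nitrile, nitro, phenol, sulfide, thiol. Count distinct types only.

Reading the structure from left to right:
  ClCO: –C(=O)Cl: carbonyl C bonded to C and to a halogen → acyl halide (not alkyl halide).
  CH(COCH3): pendant –COCH3: carbonyl C bonded to two carbons → ketone.
  CH(COCH3): pendant –COCH3: carbonyl C bonded to two carbons → ketone.
  CH(I): halogen on an sp³ carbon → alkyl halide.
  CH(CH2OCH3): pendant –CH2OCH3: C–O–C linkage → ether.
  CH2CO-O-COCH2: two acyl groups sharing one oxygen, –C(=O)–O–C(=O)– → anhydride.
  CH2SH: –SH on an sp³ carbon → thiol.
Distinct types present: acyl halide, alkyl halide, anhydride, ether, ketone, thiol.

6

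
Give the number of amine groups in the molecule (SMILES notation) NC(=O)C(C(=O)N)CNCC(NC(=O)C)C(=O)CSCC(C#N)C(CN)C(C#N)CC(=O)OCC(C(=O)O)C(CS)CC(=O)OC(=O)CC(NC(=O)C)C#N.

2

Working along the chain:
  H2NCO: –C(=O)NH2: carbonyl C bonded to C and to N → amide (the N is not a separate amine).
  CH(CONH2): pendant –CONH2: carbonyl C bonded to C and N → amide.
  CH2NHCH2: C–N–C with sp³ carbons and no adjacent C=O → amine (secondary).
  CH(NHCOCH3): pendant –NHC(=O)CH3: N bonded to a carbonyl → amide (not amine).
  CO: –C(=O)– with carbon on both sides → ketone.
  CH2SCH2: C–S–C linkage → sulfide (thioether).
  CH(CN): pendant –C≡N: nitrile.
  CH(CH2NH2): pendant –CH2NH2: N on sp³ C, no adjacent C=O → amine.
  CH(CN): pendant –C≡N: nitrile.
  CH2COOCH2: –C(=O)–O–C with C on the carbonyl side → ester.
  CH(COOH): pendant –COOH: carbonyl C bonded to C and –OH → carboxylic acid.
  CH(CH2SH): pendant –CH2SH → thiol.
  CH2CO-O-COCH2: two acyl groups sharing one oxygen, –C(=O)–O–C(=O)– → anhydride.
  CH(NHCOCH3): pendant –NHC(=O)CH3: N bonded to a carbonyl → amide (not amine).
  CN: –C≡N: carbon triple-bonded to nitrogen → nitrile.
Amine appears at: CH2NHCH2, CH(CH2NH2) → 2.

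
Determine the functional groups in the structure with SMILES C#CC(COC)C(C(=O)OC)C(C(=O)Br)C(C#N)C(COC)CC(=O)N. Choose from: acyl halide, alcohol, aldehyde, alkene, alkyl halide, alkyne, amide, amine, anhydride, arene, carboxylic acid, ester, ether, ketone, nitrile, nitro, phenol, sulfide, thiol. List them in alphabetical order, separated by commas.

acyl halide, alkyne, amide, ester, ether, nitrile

Taking each segment in turn:
  HC≡C: C≡C triple bond → alkyne.
  CH(CH2OCH3): pendant –CH2OCH3: C–O–C linkage → ether.
  CH(COOCH3): pendant –COOCH3: carbonyl C bonded to C and –OCH3 → ester.
  CH(COBr): pendant –C(=O)X: carbonyl C bonded to C and halogen → acyl halide.
  CH(CN): pendant –C≡N: nitrile.
  CH(CH2OCH3): pendant –CH2OCH3: C–O–C linkage → ether.
  CONH2: –C(=O)NH2: carbonyl C bonded to C and to N → amide (the N is not a separate amine).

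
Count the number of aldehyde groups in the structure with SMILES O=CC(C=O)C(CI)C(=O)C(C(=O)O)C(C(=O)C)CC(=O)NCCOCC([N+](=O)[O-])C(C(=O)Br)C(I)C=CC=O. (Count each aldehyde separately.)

terminal –CHO: carbonyl C bonded to H and C → aldehyde.
pendant –CHO: carbonyl C bonded to C and H → aldehyde.
pendant –CH2X: halogen on sp³ carbon → alkyl halide.
–C(=O)– with carbon on both sides → ketone.
pendant –COOH: carbonyl C bonded to C and –OH → carboxylic acid.
pendant –COCH3: carbonyl C bonded to two carbons → ketone.
–C(=O)–N– linkage → amide (the N is not an amine).
C–O–C with sp³ carbons on both sides and no adjacent C=O → ether.
–NO2 on an sp³ carbon → nitro (the N=O is not a carbonyl).
pendant –C(=O)X: carbonyl C bonded to C and halogen → acyl halide.
halogen on an sp³ carbon → alkyl halide.
C=C double bond → alkene.
terminal –CHO: carbonyl C bonded to H and C → aldehyde.
Aldehyde appears at: OHC, CH(CHO), CHO → 3.

3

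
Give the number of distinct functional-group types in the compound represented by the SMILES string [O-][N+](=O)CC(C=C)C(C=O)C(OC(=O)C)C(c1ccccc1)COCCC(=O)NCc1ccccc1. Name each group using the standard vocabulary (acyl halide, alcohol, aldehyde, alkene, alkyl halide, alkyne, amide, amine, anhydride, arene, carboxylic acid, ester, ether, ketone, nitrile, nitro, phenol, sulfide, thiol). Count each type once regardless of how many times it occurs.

7

–NO2 on carbon → nitro group.
pendant –CH=CH2: C=C double bond → alkene.
pendant –CHO: carbonyl C bonded to C and H → aldehyde.
pendant –OC(=O)CH3: an acyloxy group → ester.
pendant –C6H5: benzene ring → arene.
C–O–C with sp³ carbons on both sides and no adjacent C=O → ether.
–C(=O)–N– linkage → amide (the N is not an amine).
–C6H5 phenyl ring → arene.
Distinct types present: aldehyde, alkene, amide, arene, ester, ether, nitro.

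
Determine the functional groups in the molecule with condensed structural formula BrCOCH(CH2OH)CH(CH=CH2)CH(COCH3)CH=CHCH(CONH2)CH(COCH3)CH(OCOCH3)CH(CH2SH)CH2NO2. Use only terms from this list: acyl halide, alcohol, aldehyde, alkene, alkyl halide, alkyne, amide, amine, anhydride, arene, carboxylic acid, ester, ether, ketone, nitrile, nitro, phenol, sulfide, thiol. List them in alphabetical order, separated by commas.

acyl halide, alcohol, alkene, amide, ester, ketone, nitro, thiol

Taking each segment in turn:
  BrCO: –C(=O)Br: carbonyl C bonded to C and to a halogen → acyl halide (not alkyl halide).
  CH(CH2OH): pendant –CH2OH on an sp³ backbone C → alcohol.
  CH(CH=CH2): pendant –CH=CH2: C=C double bond → alkene.
  CH(COCH3): pendant –COCH3: carbonyl C bonded to two carbons → ketone.
  CH=CH: C=C double bond → alkene.
  CH(CONH2): pendant –CONH2: carbonyl C bonded to C and N → amide.
  CH(COCH3): pendant –COCH3: carbonyl C bonded to two carbons → ketone.
  CH(OCOCH3): pendant –OC(=O)CH3: an acyloxy group → ester.
  CH(CH2SH): pendant –CH2SH → thiol.
  CH2NO2: –NO2 on carbon → nitro group.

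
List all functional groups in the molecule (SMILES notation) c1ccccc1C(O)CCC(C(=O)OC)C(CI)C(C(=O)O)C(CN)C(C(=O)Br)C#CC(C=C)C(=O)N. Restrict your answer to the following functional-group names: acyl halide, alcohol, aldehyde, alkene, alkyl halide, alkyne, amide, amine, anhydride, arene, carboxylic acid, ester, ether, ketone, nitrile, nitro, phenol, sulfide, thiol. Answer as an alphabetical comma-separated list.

acyl halide, alcohol, alkene, alkyl halide, alkyne, amide, amine, arene, carboxylic acid, ester

Reading the structure from left to right:
  C6H5: C6H5– phenyl ring → arene.
  CH(OH): –OH on an sp³ carbon → alcohol (secondary).
  CH(COOCH3): pendant –COOCH3: carbonyl C bonded to C and –OCH3 → ester.
  CH(CH2I): pendant –CH2X: halogen on sp³ carbon → alkyl halide.
  CH(COOH): pendant –COOH: carbonyl C bonded to C and –OH → carboxylic acid.
  CH(CH2NH2): pendant –CH2NH2: N on sp³ C, no adjacent C=O → amine.
  CH(COBr): pendant –C(=O)X: carbonyl C bonded to C and halogen → acyl halide.
  C≡C: C≡C triple bond → alkyne.
  CH(CH=CH2): pendant –CH=CH2: C=C double bond → alkene.
  CONH2: –C(=O)NH2: carbonyl C bonded to C and to N → amide (the N is not a separate amine).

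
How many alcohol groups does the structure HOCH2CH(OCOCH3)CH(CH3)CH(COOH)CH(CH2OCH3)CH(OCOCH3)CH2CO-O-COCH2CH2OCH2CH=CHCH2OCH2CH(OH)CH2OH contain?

Working along the chain:
  HOCH2: HO– on an sp³ carbon → alcohol.
  CH(OCOCH3): pendant –OC(=O)CH3: an acyloxy group → ester.
  CH(COOH): pendant –COOH: carbonyl C bonded to C and –OH → carboxylic acid.
  CH(CH2OCH3): pendant –CH2OCH3: C–O–C linkage → ether.
  CH(OCOCH3): pendant –OC(=O)CH3: an acyloxy group → ester.
  CH2CO-O-COCH2: two acyl groups sharing one oxygen, –C(=O)–O–C(=O)– → anhydride.
  CH2OCH2: C–O–C with sp³ carbons on both sides and no adjacent C=O → ether.
  CH=CH: C=C double bond → alkene.
  CH2OCH2: C–O–C with sp³ carbons on both sides and no adjacent C=O → ether.
  CH(OH): –OH on an sp³ carbon → alcohol (secondary).
  CH2OH: –OH on an sp³ carbon → alcohol.
Alcohol appears at: HOCH2, CH(OH), CH2OH → 3.

3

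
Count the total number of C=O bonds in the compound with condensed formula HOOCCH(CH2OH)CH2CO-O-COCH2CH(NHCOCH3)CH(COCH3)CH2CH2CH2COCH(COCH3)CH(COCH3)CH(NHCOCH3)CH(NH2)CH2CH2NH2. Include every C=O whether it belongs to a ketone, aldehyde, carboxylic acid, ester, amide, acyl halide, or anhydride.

HOOC: carboxylic acid, 1 C=O (running total 1).
CH2CO-O-COCH2: anhydride, 2 C=O (running total 3).
CH(NHCOCH3): amide, 1 C=O (running total 4).
CH(COCH3): ketone, 1 C=O (running total 5).
CO: ketone, 1 C=O (running total 6).
CH(COCH3): ketone, 1 C=O (running total 7).
CH(COCH3): ketone, 1 C=O (running total 8).
CH(NHCOCH3): amide, 1 C=O (running total 9).

9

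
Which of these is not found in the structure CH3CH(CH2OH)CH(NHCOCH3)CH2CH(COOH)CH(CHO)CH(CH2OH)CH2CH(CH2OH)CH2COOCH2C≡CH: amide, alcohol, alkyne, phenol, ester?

phenol

ester: present (CH2COOCH2 — –C(=O)–O–C with C on the carbonyl side → ester).
amide: present (CH(NHCOCH3) — pendant –NHC(=O)CH3: N bonded to a carbonyl → amide (not amine)).
alcohol: present (CH(CH2OH) — pendant –CH2OH on an sp³ backbone C → alcohol).
alkyne: present (C≡CH — C≡C triple bond → alkyne).
phenol: absent. In CH(CH2OH), the –OH is on an sp³ carbon, not on an aromatic ring, so it is an alcohol.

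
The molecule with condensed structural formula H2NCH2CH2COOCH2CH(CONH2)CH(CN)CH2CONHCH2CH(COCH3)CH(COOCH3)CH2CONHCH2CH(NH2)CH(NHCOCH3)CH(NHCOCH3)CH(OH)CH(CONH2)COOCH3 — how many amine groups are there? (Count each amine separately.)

2

Working along the chain:
  H2NCH2: –NH2 on an sp³ carbon with no adjacent C=O → amine.
  CH2COOCH2: –C(=O)–O–C with C on the carbonyl side → ester.
  CH(CONH2): pendant –CONH2: carbonyl C bonded to C and N → amide.
  CH(CN): pendant –C≡N: nitrile.
  CH2CONHCH2: –C(=O)–N– linkage → amide (the N is not an amine).
  CH(COCH3): pendant –COCH3: carbonyl C bonded to two carbons → ketone.
  CH(COOCH3): pendant –COOCH3: carbonyl C bonded to C and –OCH3 → ester.
  CH2CONHCH2: –C(=O)–N– linkage → amide (the N is not an amine).
  CH(NH2): –NH2 on an sp³ carbon with no adjacent C=O → amine.
  CH(NHCOCH3): pendant –NHC(=O)CH3: N bonded to a carbonyl → amide (not amine).
  CH(NHCOCH3): pendant –NHC(=O)CH3: N bonded to a carbonyl → amide (not amine).
  CH(OH): –OH on an sp³ carbon → alcohol (secondary).
  CH(CONH2): pendant –CONH2: carbonyl C bonded to C and N → amide.
  COOCH3: –C(=O)OCH3: carbonyl C bonded to C and to –OCH3 → ester (not ketone + ether).
Amine appears at: H2NCH2, CH(NH2) → 2.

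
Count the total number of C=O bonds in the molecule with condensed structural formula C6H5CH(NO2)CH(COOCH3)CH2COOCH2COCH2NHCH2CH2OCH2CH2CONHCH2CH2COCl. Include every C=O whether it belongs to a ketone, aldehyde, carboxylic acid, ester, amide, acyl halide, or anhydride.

CH(COOCH3): ester, 1 C=O (running total 1).
CH2COOCH2: ester, 1 C=O (running total 2).
CO: ketone, 1 C=O (running total 3).
CH2CONHCH2: amide, 1 C=O (running total 4).
COCl: acyl halide, 1 C=O (running total 5).

5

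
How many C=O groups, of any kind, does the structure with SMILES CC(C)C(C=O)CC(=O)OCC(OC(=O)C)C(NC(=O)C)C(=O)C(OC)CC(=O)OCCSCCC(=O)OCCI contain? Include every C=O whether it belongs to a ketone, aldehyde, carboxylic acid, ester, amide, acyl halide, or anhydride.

7

CH(CHO): aldehyde, 1 C=O (running total 1).
CH2COOCH2: ester, 1 C=O (running total 2).
CH(OCOCH3): ester, 1 C=O (running total 3).
CH(NHCOCH3): amide, 1 C=O (running total 4).
CO: ketone, 1 C=O (running total 5).
CH2COOCH2: ester, 1 C=O (running total 6).
CH2COOCH2: ester, 1 C=O (running total 7).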